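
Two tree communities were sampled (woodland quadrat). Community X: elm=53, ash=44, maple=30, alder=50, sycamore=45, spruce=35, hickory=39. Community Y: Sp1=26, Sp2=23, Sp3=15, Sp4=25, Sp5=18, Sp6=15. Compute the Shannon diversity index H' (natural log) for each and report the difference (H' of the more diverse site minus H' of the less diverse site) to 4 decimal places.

0.1630

Community X: N=296, proportions 0.179054, 0.148649, 0.101351, 0.168919, 0.152027, 0.118243, 0.131757, giving H' = 1.929607 (working shown to 6 dp, full precision carried).
Community Y: N=122, proportions 0.213115, 0.188525, 0.122951, 0.204918, 0.147541, 0.122951, giving H' = 1.766587.
Difference = |1.929607 − 1.766587| = 0.163020, i.e. 0.1630 to 4 decimal places.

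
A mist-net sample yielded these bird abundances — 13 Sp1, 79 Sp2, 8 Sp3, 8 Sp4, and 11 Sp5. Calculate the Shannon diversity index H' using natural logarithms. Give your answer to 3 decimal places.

Total N = 13+79+8+8+11 = 119, so the proportions are 0.10924, 0.66387, 0.06723, 0.06723, 0.09244 (working shown to 5 dp, full precision carried).
Each pᵢ ln pᵢ term: 0.10924×(-2.21417)=-0.24188, 0.66387×(-0.40968)=-0.27197, 0.06723×(-2.69968)=-0.18149, 0.06723×(-2.69968)=-0.18149, 0.09244×(-2.38123)=-0.22011.
Sum = -1.09695, so H' = 1.097.

1.097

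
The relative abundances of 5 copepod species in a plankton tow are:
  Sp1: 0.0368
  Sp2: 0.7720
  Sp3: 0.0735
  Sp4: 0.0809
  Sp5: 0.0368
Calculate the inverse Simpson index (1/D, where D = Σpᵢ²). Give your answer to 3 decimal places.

1.638

D = 0.0368² + 0.772² + 0.0735² + 0.0809² + 0.0368² = 0.001354 + 0.595984 + 0.005402 + 0.006545 + 0.001354 = 0.610640 (working shown to 6 dp, full precision carried).
So 1/D = 1.63763, i.e. 1.638 to 3 decimal places.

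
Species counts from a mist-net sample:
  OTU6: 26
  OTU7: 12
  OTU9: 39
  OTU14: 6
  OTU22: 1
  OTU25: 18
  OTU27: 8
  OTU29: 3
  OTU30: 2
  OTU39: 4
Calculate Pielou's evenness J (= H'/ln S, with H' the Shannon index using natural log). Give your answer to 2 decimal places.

0.81

Total N = 26+12+39+6+1+18+8+3+2+4 = 119, so the proportions are 0.2185, 0.1008, 0.3277, 0.0504, 0.0084, 0.1513, 0.0672, 0.0252, 0.0168, 0.0336 (working shown to 4 dp, full precision carried).
H' = −Σ pᵢ ln pᵢ = −((-0.3323) + (-0.2313) + (-0.3656) + (-0.1506) + (-0.0402) + (-0.2857) + (-0.1815) + (-0.0928) + (-0.0687) + (-0.1140)) = 1.8628.
With S = 10 species, ln S = 2.3026, so J = 1.8628/2.3026 = 0.8090, i.e. 0.81 to 2 decimal places.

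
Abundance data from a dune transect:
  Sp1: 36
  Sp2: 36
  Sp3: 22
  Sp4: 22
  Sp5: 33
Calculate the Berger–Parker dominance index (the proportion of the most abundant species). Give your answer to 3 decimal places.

Total N = 36+36+22+22+33 = 149, so the proportions are 0.24161, 0.24161, 0.14765, 0.14765, 0.22148 (working shown to 5 dp, full precision carried).
The largest proportion is 0.24161, i.e. d = 0.242 to 3 decimal places.

0.242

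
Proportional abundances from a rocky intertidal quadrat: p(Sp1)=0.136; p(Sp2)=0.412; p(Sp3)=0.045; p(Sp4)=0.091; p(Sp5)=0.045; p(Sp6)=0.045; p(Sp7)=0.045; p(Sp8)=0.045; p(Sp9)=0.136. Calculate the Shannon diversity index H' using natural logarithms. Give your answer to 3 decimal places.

Each pᵢ ln pᵢ term (working shown to 5 dp, full precision carried): 0.136×(-1.99510)=-0.27133, 0.412×(-0.88673)=-0.36533, 0.045×(-3.10109)=-0.13955, 0.091×(-2.39690)=-0.21812, 0.045×(-3.10109)=-0.13955, 0.045×(-3.10109)=-0.13955, 0.045×(-3.10109)=-0.13955, 0.045×(-3.10109)=-0.13955, 0.136×(-1.99510)=-0.27133.
Sum = -1.82386, so H' = 1.824.

1.824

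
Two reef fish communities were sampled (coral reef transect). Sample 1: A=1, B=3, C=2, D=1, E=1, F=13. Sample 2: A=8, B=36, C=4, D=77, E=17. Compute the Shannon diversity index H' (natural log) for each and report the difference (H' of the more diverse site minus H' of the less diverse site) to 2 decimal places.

0.04

Sample 1: N=21, proportions 0.0476, 0.1429, 0.0952, 0.0476, 0.0476, 0.619, giving H' = 1.2337 (working shown to 4 dp, full precision carried).
Sample 2: N=142, proportions 0.0563, 0.2535, 0.0282, 0.5423, 0.1197, giving H' = 1.1965.
Difference = |1.2337 − 1.1965| = 0.0372, i.e. 0.04 to 2 decimal places.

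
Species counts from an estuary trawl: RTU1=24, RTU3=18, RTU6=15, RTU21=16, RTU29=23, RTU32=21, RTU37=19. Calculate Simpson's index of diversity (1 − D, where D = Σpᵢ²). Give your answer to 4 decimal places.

Total N = 24+18+15+16+23+21+19 = 136, so the proportions are 0.176471, 0.132353, 0.110294, 0.117647, 0.169118, 0.154412, 0.139706 (working shown to 6 dp, full precision carried).
D = 0.176471² + 0.132353² + 0.110294² + 0.117647² + 0.169118² + 0.154412² + 0.139706² = 0.031142 + 0.017517 + 0.012165 + 0.013841 + 0.028601 + 0.023843 + 0.019518 = 0.146626.
So 1 − D = 0.853374, i.e. 0.8534 to 4 decimal places.

0.8534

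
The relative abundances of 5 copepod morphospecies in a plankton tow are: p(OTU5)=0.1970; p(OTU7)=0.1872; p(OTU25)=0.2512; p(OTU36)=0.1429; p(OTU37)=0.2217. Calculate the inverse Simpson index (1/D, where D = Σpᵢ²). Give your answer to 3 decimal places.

4.842

D = 0.197² + 0.1872² + 0.2512² + 0.1429² + 0.2217² = 0.0388090 + 0.0350438 + 0.0631014 + 0.0204204 + 0.0491509 = 0.2065256 (working shown to 7 dp, full precision carried).
So 1/D = 4.84202, i.e. 4.842 to 3 decimal places.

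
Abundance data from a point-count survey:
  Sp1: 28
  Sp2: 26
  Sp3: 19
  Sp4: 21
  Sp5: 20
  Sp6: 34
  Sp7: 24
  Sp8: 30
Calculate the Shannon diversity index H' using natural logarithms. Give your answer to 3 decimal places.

2.061

Total N = 28+26+19+21+20+34+24+30 = 202, so the proportions are 0.13861, 0.12871, 0.09406, 0.10396, 0.09901, 0.16832, 0.11881, 0.14851 (working shown to 5 dp, full precision carried).
Each pᵢ ln pᵢ term: 0.13861×(-1.97606)=-0.27391, 0.12871×(-2.05017)=-0.26388, 0.09406×(-2.36383)=-0.22234, 0.10396×(-2.26375)=-0.23534, 0.09901×(-2.31254)=-0.22896, 0.16832×(-1.78191)=-0.29992, 0.11881×(-2.13021)=-0.25309, 0.14851×(-1.90707)=-0.28323.
Sum = -2.06069, so H' = 2.061.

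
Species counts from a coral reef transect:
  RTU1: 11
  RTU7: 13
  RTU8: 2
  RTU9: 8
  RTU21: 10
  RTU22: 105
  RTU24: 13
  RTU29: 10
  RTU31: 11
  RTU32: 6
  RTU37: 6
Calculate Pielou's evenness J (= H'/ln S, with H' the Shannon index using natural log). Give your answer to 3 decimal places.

Total N = 11+13+2+8+10+105+13+10+11+6+6 = 195, so the proportions are 0.05641, 0.06667, 0.01026, 0.04103, 0.05128, 0.53846, 0.06667, 0.05128, 0.05641, 0.03077, 0.03077 (working shown to 5 dp, full precision carried).
H' = −Σ pᵢ ln pᵢ = −((-0.16219) + (-0.18054) + (-0.04697) + (-0.13102) + (-0.15233) + (-0.33333) + (-0.18054) + (-0.15233) + (-0.16219) + (-0.10712) + (-0.10712)) = 1.71565.
With S = 11 species, ln S = 2.39790, so J = 1.71565/2.39790 = 0.71548, i.e. 0.715 to 3 decimal places.

0.715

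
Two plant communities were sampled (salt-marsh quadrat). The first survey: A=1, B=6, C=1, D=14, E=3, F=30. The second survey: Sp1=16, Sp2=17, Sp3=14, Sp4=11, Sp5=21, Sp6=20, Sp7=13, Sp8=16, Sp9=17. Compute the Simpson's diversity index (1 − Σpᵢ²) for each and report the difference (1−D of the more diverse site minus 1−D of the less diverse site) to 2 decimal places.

0.26

The first survey: N=55, proportions 0.0182, 0.1091, 0.0182, 0.2545, 0.0545, 0.5455, giving 1−D = 0.6221 (working shown to 4 dp, full precision carried).
The second survey: N=145, proportions 0.1103, 0.1172, 0.0966, 0.0759, 0.1448, 0.1379, 0.0897, 0.1103, 0.1172, giving 1−D = 0.8850.
Difference = |0.6221 − 0.8850| = 0.2629, i.e. 0.26 to 2 decimal places.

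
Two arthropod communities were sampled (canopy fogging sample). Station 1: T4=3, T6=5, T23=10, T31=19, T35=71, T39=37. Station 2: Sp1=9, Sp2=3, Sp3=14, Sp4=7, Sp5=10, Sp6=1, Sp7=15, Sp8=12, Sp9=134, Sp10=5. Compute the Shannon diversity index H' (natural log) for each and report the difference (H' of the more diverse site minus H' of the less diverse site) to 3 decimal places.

Station 1: N=145, proportions 0.02069, 0.03448, 0.06897, 0.13103, 0.48966, 0.25517, giving H' = 1.34523 (working shown to 5 dp, full precision carried).
Station 2: N=210, proportions 0.04286, 0.01429, 0.06667, 0.03333, 0.04762, 0.00476, 0.07143, 0.05714, 0.6381, 0.02381, giving H' = 1.38776.
Difference = |1.34523 − 1.38776| = 0.04253, i.e. 0.043 to 3 decimal places.

0.043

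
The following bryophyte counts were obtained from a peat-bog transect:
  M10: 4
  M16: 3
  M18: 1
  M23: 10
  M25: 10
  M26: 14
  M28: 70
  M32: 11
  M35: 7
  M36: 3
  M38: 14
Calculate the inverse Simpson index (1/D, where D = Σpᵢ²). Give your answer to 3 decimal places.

Total N = 4+3+1+10+10+14+70+11+7+3+14 = 147, so the proportions are 0.0272109, 0.0204082, 0.0068027, 0.0680272, 0.0680272, 0.0952381, 0.4761905, 0.0748299, 0.047619, 0.0204082, 0.0952381 (working shown to 7 dp, full precision carried).
D = 0.0272109² + 0.0204082² + 0.0068027² + 0.0680272² + 0.0680272² + 0.0952381² + 0.4761905² + 0.0748299² + 0.047619² + 0.0204082² + 0.0952381² = 0.0007404 + 0.0004165 + 0.0000463 + 0.0046277 + 0.0046277 + 0.0090703 + 0.2267574 + 0.0055995 + 0.0022676 + 0.0004165 + 0.0090703 = 0.2636401.
So 1/D = 3.79305, i.e. 3.793 to 3 decimal places.

3.793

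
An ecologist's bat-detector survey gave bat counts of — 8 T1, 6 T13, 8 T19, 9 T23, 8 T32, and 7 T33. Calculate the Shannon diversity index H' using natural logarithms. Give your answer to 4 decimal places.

Total N = 8+6+8+9+8+7 = 46, so the proportions are 0.173913, 0.130435, 0.173913, 0.195652, 0.173913, 0.152174 (working shown to 6 dp, full precision carried).
Each pᵢ ln pᵢ term: 0.173913×(-1.749200)=-0.304209, 0.130435×(-2.036882)=-0.265680, 0.173913×(-1.749200)=-0.304209, 0.195652×(-1.631417)=-0.319190, 0.173913×(-1.749200)=-0.304209, 0.152174×(-1.882731)=-0.286503.
Sum = -1.783999, so H' = 1.7840.

1.7840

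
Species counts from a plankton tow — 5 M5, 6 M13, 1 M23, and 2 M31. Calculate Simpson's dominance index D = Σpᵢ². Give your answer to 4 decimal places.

Total N = 5+6+1+2 = 14, so the proportions are 0.357143, 0.428571, 0.071429, 0.142857 (working shown to 6 dp, full precision carried).
D = 0.357143² + 0.428571² + 0.071429² + 0.142857² = 0.127551 + 0.183673 + 0.005102 + 0.020408 = 0.336735.
To 4 decimal places, D = 0.3367.

0.3367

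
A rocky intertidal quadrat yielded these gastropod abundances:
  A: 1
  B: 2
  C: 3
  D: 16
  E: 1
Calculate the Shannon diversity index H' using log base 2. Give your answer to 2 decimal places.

Total N = 1+2+3+16+1 = 23, so the proportions are 0.0435, 0.087, 0.1304, 0.6957, 0.0435 (working shown to 4 dp, full precision carried).
Each pᵢ log₂ pᵢ term: 0.0435×(-4.5236)=-0.1967, 0.087×(-3.5236)=-0.3064, 0.1304×(-2.9386)=-0.3833, 0.6957×(-0.5236)=-0.3642, 0.0435×(-4.5236)=-0.1967.
Sum = -1.4473, so H' = 1.45.

1.45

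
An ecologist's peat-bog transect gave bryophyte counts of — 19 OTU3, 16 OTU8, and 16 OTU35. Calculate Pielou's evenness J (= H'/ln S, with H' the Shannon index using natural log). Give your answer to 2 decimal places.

1.00

Total N = 19+16+16 = 51, so the proportions are 0.3725, 0.3137, 0.3137 (working shown to 4 dp, full precision carried).
H' = −Σ pᵢ ln pᵢ = −((-0.3678) + (-0.3637) + (-0.3637)) = 1.0952.
With S = 3 species, ln S = 1.0986, so J = 1.0952/1.0986 = 0.9969, i.e. 1.00 to 2 decimal places.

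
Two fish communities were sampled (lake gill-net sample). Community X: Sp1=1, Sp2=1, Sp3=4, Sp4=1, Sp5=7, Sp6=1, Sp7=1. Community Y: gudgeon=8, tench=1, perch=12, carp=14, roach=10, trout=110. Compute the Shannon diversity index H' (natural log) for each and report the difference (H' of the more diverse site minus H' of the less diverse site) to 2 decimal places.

0.55

Community X: N=16, proportions 0.0625, 0.0625, 0.25, 0.0625, 0.4375, 0.0625, 0.0625, giving H' = 1.5747 (working shown to 4 dp, full precision carried).
Community Y: N=155, proportions 0.0516, 0.0065, 0.0774, 0.0903, 0.0645, 0.7097, giving H' = 1.0210.
Difference = |1.5747 − 1.0210| = 0.5537, i.e. 0.55 to 2 decimal places.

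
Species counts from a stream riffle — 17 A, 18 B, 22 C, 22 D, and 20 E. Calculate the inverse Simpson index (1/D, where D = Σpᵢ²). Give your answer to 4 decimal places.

4.9475

Total N = 17+18+22+22+20 = 99, so the proportions are 0.17171717, 0.18181818, 0.22222222, 0.22222222, 0.2020202 (working shown to 8 dp, full precision carried).
D = 0.17171717² + 0.18181818² + 0.22222222² + 0.22222222² + 0.2020202² = 0.02948679 + 0.03305785 + 0.04938272 + 0.04938272 + 0.04081216 = 0.20212223.
So 1/D = 4.947501, i.e. 4.9475 to 4 decimal places.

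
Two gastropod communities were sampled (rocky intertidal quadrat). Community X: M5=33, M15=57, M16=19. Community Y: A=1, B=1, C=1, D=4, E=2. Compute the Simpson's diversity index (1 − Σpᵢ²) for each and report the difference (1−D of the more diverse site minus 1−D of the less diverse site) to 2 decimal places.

Community X: N=109, proportions 0.3027523, 0.5229358, 0.1743119, giving 1−D = 0.6044946 (working shown to 7 dp, full precision carried).
Community Y: N=9, proportions 0.1111111, 0.1111111, 0.1111111, 0.4444444, 0.2222222, giving 1−D = 0.7160494.
Difference = |0.6044946 − 0.7160494| = 0.1115548, i.e. 0.11 to 2 decimal places.

0.11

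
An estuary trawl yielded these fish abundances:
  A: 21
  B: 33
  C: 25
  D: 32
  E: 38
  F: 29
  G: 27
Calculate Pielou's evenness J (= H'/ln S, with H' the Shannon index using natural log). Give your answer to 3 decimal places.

0.992

Total N = 21+33+25+32+38+29+27 = 205, so the proportions are 0.10244, 0.16098, 0.12195, 0.1561, 0.18537, 0.14146, 0.13171 (working shown to 5 dp, full precision carried).
H' = −Σ pᵢ ln pᵢ = −((-0.23341) + (-0.29402) + (-0.25660) + (-0.28992) + (-0.31242) + (-0.27666) + (-0.26699)) = 1.93002.
With S = 7 species, ln S = 1.94591, so J = 1.93002/1.94591 = 0.99183, i.e. 0.992 to 3 decimal places.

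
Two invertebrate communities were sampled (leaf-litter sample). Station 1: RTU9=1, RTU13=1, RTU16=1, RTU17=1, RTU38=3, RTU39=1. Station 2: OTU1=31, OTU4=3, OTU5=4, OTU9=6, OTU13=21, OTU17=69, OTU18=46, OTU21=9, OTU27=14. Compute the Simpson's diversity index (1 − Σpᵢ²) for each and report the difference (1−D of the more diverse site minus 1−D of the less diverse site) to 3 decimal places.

Station 1: N=8, proportions 0.125, 0.125, 0.125, 0.125, 0.375, 0.125, giving 1−D = 0.78125 (working shown to 5 dp, full precision carried).
Station 2: N=203, proportions 0.15271, 0.01478, 0.0197, 0.02956, 0.10345, 0.3399, 0.2266, 0.04433, 0.06897, giving 1−D = 0.79090.
Difference = |0.78125 − 0.79090| = 0.00965, i.e. 0.010 to 3 decimal places.

0.010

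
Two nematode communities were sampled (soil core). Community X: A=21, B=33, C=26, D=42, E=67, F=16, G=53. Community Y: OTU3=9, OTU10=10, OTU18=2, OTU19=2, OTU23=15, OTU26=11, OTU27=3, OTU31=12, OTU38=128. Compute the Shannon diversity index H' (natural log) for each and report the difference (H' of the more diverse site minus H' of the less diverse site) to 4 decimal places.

0.5776

Community X: N=258, proportions 0.081395, 0.127907, 0.100775, 0.162791, 0.25969, 0.062016, 0.205426, giving H' = 1.841666 (working shown to 6 dp, full precision carried).
Community Y: N=192, proportions 0.046875, 0.052083, 0.010417, 0.010417, 0.078125, 0.057292, 0.015625, 0.0625, 0.666667, giving H' = 1.264028.
Difference = |1.841666 − 1.264028| = 0.577638, i.e. 0.5776 to 4 decimal places.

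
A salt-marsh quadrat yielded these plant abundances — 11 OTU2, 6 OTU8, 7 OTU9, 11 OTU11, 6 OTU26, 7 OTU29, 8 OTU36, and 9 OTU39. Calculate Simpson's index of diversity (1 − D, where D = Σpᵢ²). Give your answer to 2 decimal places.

Total N = 11+6+7+11+6+7+8+9 = 65, so the proportions are 0.1692, 0.0923, 0.1077, 0.1692, 0.0923, 0.1077, 0.1231, 0.1385 (working shown to 4 dp, full precision carried).
D = 0.1692² + 0.0923² + 0.1077² + 0.1692² + 0.0923² + 0.1077² + 0.1231² + 0.1385² = 0.0286 + 0.0085 + 0.0116 + 0.0286 + 0.0085 + 0.0116 + 0.0151 + 0.0192 = 0.1318.
So 1 − D = 0.8682, i.e. 0.87 to 2 decimal places.

0.87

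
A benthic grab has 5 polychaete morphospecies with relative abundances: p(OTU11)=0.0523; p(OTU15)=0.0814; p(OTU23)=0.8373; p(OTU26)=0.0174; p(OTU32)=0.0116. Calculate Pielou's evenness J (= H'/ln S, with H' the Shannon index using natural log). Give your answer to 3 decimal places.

H' = −Σ pᵢ ln pᵢ = −((-0.15432) + (-0.20418) + (-0.14868) + (-0.07049) + (-0.05170)) = 0.62938 (working shown to 5 dp, full precision carried).
With S = 5 species, ln S = 1.60944, so J = 0.62938/1.60944 = 0.39106, i.e. 0.391 to 3 decimal places.

0.391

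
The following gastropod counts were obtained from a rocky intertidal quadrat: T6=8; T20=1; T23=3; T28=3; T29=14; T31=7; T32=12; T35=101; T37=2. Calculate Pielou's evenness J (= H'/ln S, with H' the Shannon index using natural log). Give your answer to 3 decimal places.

Total N = 8+1+3+3+14+7+12+101+2 = 151, so the proportions are 0.05298, 0.00662, 0.01987, 0.01987, 0.09272, 0.04636, 0.07947, 0.66887, 0.01325 (working shown to 5 dp, full precision carried).
H' = −Σ pᵢ ln pᵢ = −((-0.15565) + (-0.03323) + (-0.07785) + (-0.07785) + (-0.22050) + (-0.14238) + (-0.20125) + (-0.26899) + (-0.05727)) = 1.23498.
With S = 9 species, ln S = 2.19722, so J = 1.23498/2.19722 = 0.56206, i.e. 0.562 to 3 decimal places.

0.562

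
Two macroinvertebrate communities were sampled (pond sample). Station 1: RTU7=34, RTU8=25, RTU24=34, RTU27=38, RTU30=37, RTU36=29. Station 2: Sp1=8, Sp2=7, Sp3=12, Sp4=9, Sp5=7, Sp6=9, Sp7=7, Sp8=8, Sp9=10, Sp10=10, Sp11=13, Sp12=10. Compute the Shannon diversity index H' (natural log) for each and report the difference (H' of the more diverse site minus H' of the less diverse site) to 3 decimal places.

0.683

Station 1: N=197, proportions 0.17259, 0.1269, 0.17259, 0.19289, 0.18782, 0.14721, giving H' = 1.78194 (working shown to 5 dp, full precision carried).
Station 2: N=110, proportions 0.07273, 0.06364, 0.10909, 0.08182, 0.06364, 0.08182, 0.06364, 0.07273, 0.09091, 0.09091, 0.11818, 0.09091, giving H' = 2.46479.
Difference = |1.78194 − 2.46479| = 0.68285, i.e. 0.683 to 3 decimal places.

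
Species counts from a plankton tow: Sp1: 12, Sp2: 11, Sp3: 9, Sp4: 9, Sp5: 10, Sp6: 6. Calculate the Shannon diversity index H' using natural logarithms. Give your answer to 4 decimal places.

Total N = 12+11+9+9+10+6 = 57, so the proportions are 0.210526, 0.192982, 0.157895, 0.157895, 0.175439, 0.105263 (working shown to 6 dp, full precision carried).
Each pᵢ ln pᵢ term: 0.210526×(-1.558145)=-0.328030, 0.192982×(-1.645156)=-0.317486, 0.157895×(-1.845827)=-0.291446, 0.157895×(-1.845827)=-0.291446, 0.175439×(-1.740466)=-0.305345, 0.105263×(-2.251292)=-0.236978.
Sum = -1.770732, so H' = 1.7707.

1.7707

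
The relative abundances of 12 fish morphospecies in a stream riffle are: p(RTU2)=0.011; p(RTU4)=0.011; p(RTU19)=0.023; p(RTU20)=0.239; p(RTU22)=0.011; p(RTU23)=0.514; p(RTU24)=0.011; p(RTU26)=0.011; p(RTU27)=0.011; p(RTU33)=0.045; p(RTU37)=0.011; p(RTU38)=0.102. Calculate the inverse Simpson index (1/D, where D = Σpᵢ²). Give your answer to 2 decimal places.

2.98

D = 0.011² + 0.011² + 0.023² + 0.239² + 0.011² + 0.514² + 0.011² + 0.011² + 0.011² + 0.045² + 0.011² + 0.102² = 0.00012 + 0.00012 + 0.00053 + 0.05712 + 0.00012 + 0.26420 + 0.00012 + 0.00012 + 0.00012 + 0.00202 + 0.00012 + 0.01040 = 0.33512 (working shown to 5 dp, full precision carried).
So 1/D = 2.9840, i.e. 2.98 to 2 decimal places.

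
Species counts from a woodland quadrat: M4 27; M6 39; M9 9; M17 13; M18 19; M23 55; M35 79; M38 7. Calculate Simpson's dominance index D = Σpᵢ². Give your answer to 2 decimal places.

0.20

Total N = 27+39+9+13+19+55+79+7 = 248, so the proportions are 0.1089, 0.1573, 0.0363, 0.0524, 0.0766, 0.2218, 0.3185, 0.0282 (working shown to 4 dp, full precision carried).
D = 0.1089² + 0.1573² + 0.0363² + 0.0524² + 0.0766² + 0.2218² + 0.3185² + 0.0282² = 0.0119 + 0.0247 + 0.0013 + 0.0027 + 0.0059 + 0.0492 + 0.1015 + 0.0008 = 0.1980.
To 2 decimal places, D = 0.20.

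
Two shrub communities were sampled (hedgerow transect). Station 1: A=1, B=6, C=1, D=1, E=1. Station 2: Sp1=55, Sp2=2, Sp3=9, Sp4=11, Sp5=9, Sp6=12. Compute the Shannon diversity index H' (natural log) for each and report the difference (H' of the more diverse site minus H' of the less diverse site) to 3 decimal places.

Station 1: N=10, proportions 0.1, 0.6, 0.1, 0.1, 0.1, giving H' = 1.22753 (working shown to 5 dp, full precision carried).
Station 2: N=98, proportions 0.56122, 0.02041, 0.09184, 0.11224, 0.09184, 0.12245, giving H' = 1.34481.
Difference = |1.22753 − 1.34481| = 0.11728, i.e. 0.117 to 3 decimal places.

0.117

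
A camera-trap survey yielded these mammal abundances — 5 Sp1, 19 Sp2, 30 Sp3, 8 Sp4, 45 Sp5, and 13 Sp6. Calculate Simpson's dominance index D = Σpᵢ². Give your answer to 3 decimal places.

Total N = 5+19+30+8+45+13 = 120, so the proportions are 0.04167, 0.15833, 0.25, 0.06667, 0.375, 0.10833 (working shown to 5 dp, full precision carried).
D = 0.04167² + 0.15833² + 0.25² + 0.06667² + 0.375² + 0.10833² = 0.00174 + 0.02507 + 0.06250 + 0.00444 + 0.14062 + 0.01174 = 0.24611.
To 3 decimal places, D = 0.246.

0.246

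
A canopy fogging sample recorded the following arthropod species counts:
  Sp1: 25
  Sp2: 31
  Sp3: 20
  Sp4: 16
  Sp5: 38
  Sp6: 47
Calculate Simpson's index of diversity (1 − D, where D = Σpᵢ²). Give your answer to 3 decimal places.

0.812

Total N = 25+31+20+16+38+47 = 177, so the proportions are 0.14124, 0.17514, 0.11299, 0.0904, 0.21469, 0.26554 (working shown to 5 dp, full precision carried).
D = 0.14124² + 0.17514² + 0.11299² + 0.0904² + 0.21469² + 0.26554² = 0.01995 + 0.03067 + 0.01277 + 0.00817 + 0.04609 + 0.07051 = 0.18816.
So 1 − D = 0.81184, i.e. 0.812 to 3 decimal places.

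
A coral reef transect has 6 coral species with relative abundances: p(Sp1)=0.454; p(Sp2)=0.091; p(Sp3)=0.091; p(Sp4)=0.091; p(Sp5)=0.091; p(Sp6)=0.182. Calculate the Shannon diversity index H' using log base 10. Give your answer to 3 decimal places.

0.669

Each pᵢ log₁₀ pᵢ term (working shown to 5 dp, full precision carried): 0.454×(-0.34294)=-0.15570, 0.091×(-1.04096)=-0.09473, 0.091×(-1.04096)=-0.09473, 0.091×(-1.04096)=-0.09473, 0.091×(-1.04096)=-0.09473, 0.182×(-0.73993)=-0.13467.
Sum = -0.66927, so H' = 0.669.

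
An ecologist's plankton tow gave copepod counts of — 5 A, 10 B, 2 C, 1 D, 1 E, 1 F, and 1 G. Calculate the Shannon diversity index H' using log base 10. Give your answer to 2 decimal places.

Total N = 5+10+2+1+1+1+1 = 21, so the proportions are 0.2381, 0.4762, 0.0952, 0.0476, 0.0476, 0.0476, 0.0476 (working shown to 4 dp, full precision carried).
Each pᵢ log₁₀ pᵢ term: 0.2381×(-0.6232)=-0.1484, 0.4762×(-0.3222)=-0.1534, 0.0952×(-1.0212)=-0.0973, 0.0476×(-1.3222)=-0.0630, 0.0476×(-1.3222)=-0.0630, 0.0476×(-1.3222)=-0.0630, 0.0476×(-1.3222)=-0.0630.
Sum = -0.6509, so H' = 0.65.

0.65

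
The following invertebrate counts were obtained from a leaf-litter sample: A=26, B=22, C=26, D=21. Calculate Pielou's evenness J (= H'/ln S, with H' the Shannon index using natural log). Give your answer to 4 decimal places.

0.9967

Total N = 26+22+26+21 = 95, so the proportions are 0.273684, 0.231579, 0.273684, 0.221053 (working shown to 6 dp, full precision carried).
H' = −Σ pᵢ ln pᵢ = −((-0.354635) + (-0.338762) + (-0.354635) + (-0.333647)) = 1.381678.
With S = 4 species, ln S = 1.386294, so J = 1.381678/1.386294 = 0.996670, i.e. 0.9967 to 4 decimal places.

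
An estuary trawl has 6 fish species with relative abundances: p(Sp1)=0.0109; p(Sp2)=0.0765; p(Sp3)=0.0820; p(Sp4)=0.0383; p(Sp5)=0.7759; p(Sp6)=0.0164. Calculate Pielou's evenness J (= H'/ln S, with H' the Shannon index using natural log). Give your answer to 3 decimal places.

H' = −Σ pᵢ ln pᵢ = −((-0.04926) + (-0.19664) + (-0.20508) + (-0.12495) + (-0.19687) + (-0.06741)) = 0.84021 (working shown to 5 dp, full precision carried).
With S = 6 species, ln S = 1.79176, so J = 0.84021/1.79176 = 0.46893, i.e. 0.469 to 3 decimal places.

0.469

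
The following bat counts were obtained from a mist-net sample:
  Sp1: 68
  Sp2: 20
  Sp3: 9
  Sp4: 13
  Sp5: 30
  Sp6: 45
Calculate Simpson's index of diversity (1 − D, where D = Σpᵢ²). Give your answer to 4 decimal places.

0.7604

Total N = 68+20+9+13+30+45 = 185, so the proportions are 0.367568, 0.108108, 0.048649, 0.07027, 0.162162, 0.243243 (working shown to 6 dp, full precision carried).
D = 0.367568² + 0.108108² + 0.048649² + 0.07027² + 0.162162² + 0.243243² = 0.135106 + 0.011687 + 0.002367 + 0.004938 + 0.026297 + 0.059167 = 0.239562.
So 1 − D = 0.760438, i.e. 0.7604 to 4 decimal places.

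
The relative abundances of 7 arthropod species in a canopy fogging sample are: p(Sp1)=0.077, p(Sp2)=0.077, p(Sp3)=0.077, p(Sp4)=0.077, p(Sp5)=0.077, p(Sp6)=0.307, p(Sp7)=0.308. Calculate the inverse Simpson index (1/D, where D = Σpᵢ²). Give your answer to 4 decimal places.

4.5713

D = 0.077² + 0.077² + 0.077² + 0.077² + 0.077² + 0.307² + 0.308² = 0.00592900 + 0.00592900 + 0.00592900 + 0.00592900 + 0.00592900 + 0.09424900 + 0.09486400 = 0.21875800 (working shown to 8 dp, full precision carried).
So 1/D = 4.571261, i.e. 4.5713 to 4 decimal places.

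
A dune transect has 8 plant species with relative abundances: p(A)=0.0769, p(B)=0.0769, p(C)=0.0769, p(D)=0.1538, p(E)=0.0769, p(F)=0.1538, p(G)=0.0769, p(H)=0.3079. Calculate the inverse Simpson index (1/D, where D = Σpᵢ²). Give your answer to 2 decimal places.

D = 0.0769² + 0.0769² + 0.0769² + 0.1538² + 0.0769² + 0.1538² + 0.0769² + 0.3079² = 0.005914 + 0.005914 + 0.005914 + 0.023654 + 0.005914 + 0.023654 + 0.005914 + 0.094802 = 0.171679 (working shown to 6 dp, full precision carried).
So 1/D = 5.8248, i.e. 5.82 to 2 decimal places.

5.82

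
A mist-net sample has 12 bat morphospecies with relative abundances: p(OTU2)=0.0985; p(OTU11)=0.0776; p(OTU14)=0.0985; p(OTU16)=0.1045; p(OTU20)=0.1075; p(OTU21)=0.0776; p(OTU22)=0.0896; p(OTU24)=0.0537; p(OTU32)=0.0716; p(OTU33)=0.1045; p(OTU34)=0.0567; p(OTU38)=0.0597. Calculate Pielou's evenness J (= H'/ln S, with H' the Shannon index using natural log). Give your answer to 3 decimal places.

0.989

H' = −Σ pᵢ ln pᵢ = −((-0.22829) + (-0.19836) + (-0.22829) + (-0.23602) + (-0.23975) + (-0.19836) + (-0.21615) + (-0.15704) + (-0.18878) + (-0.23602) + (-0.16273) + (-0.16826)) = 2.45806 (working shown to 5 dp, full precision carried).
With S = 12 species, ln S = 2.48491, so J = 2.45806/2.48491 = 0.98920, i.e. 0.989 to 3 decimal places.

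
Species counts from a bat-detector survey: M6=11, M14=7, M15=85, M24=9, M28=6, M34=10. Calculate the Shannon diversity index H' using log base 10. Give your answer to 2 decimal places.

0.51

Total N = 11+7+85+9+6+10 = 128, so the proportions are 0.0859, 0.0547, 0.6641, 0.0703, 0.0469, 0.0781 (working shown to 4 dp, full precision carried).
Each pᵢ log₁₀ pᵢ term: 0.0859×(-1.0658)=-0.0916, 0.0547×(-1.2621)=-0.0690, 0.6641×(-0.1778)=-0.1181, 0.0703×(-1.1530)=-0.0811, 0.0469×(-1.3291)=-0.0623, 0.0781×(-1.1072)=-0.0865.
Sum = -0.5085, so H' = 0.51.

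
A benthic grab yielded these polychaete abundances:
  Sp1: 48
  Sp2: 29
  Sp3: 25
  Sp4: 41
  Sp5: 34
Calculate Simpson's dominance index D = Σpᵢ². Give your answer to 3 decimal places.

0.211

Total N = 48+29+25+41+34 = 177, so the proportions are 0.27119, 0.16384, 0.14124, 0.23164, 0.19209 (working shown to 5 dp, full precision carried).
D = 0.27119² + 0.16384² + 0.14124² + 0.23164² + 0.19209² = 0.07354 + 0.02684 + 0.01995 + 0.05366 + 0.03690 = 0.21089.
To 3 decimal places, D = 0.211.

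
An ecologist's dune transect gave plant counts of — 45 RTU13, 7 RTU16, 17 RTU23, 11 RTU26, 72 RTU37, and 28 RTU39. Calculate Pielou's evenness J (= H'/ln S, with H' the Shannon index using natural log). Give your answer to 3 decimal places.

Total N = 45+7+17+11+72+28 = 180, so the proportions are 0.25, 0.03889, 0.09444, 0.06111, 0.4, 0.15556 (working shown to 5 dp, full precision carried).
H' = −Σ pᵢ ln pᵢ = −((-0.34657) + (-0.12627) + (-0.22286) + (-0.17081) + (-0.36652) + (-0.28945)) = 1.52249.
With S = 6 species, ln S = 1.79176, so J = 1.52249/1.79176 = 0.84972, i.e. 0.850 to 3 decimal places.

0.850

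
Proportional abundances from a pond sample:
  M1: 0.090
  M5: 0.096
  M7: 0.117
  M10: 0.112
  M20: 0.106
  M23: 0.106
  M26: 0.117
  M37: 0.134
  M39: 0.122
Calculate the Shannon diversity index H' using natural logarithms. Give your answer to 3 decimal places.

2.191

Each pᵢ ln pᵢ term (working shown to 5 dp, full precision carried): 0.09×(-2.40795)=-0.21672, 0.096×(-2.34341)=-0.22497, 0.117×(-2.14558)=-0.25103, 0.112×(-2.18926)=-0.24520, 0.106×(-2.24432)=-0.23790, 0.106×(-2.24432)=-0.23790, 0.117×(-2.14558)=-0.25103, 0.134×(-2.00992)=-0.26933, 0.122×(-2.10373)=-0.25666.
Sum = -2.19072, so H' = 2.191.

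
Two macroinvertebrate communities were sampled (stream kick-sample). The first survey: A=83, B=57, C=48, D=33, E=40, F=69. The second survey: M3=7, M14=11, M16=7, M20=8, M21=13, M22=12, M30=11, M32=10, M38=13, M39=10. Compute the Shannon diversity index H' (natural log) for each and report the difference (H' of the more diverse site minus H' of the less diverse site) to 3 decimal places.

0.536

The first survey: N=330, proportions 0.25152, 0.17273, 0.14545, 0.1, 0.12121, 0.20909, giving H' = 1.74416 (working shown to 5 dp, full precision carried).
The second survey: N=102, proportions 0.06863, 0.10784, 0.06863, 0.07843, 0.12745, 0.11765, 0.10784, 0.09804, 0.12745, 0.09804, giving H' = 2.27996.
Difference = |1.74416 − 2.27996| = 0.53580, i.e. 0.536 to 3 decimal places.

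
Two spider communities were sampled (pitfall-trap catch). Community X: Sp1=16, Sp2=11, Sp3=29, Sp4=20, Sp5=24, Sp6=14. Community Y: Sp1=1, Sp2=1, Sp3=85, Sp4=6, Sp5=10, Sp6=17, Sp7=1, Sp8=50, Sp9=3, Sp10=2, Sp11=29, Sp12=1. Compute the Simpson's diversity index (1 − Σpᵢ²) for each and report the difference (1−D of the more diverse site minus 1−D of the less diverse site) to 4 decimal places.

Community X: N=114, proportions 0.1403509, 0.0964912, 0.254386, 0.1754386, 0.2105263, 0.122807, giving 1−D = 0.8160973 (working shown to 7 dp, full precision carried).
Community Y: N=206, proportions 0.0048544, 0.0048544, 0.4126214, 0.0291262, 0.0485437, 0.0825243, 0.0048544, 0.2427184, 0.0145631, 0.0097087, 0.1407767, 0.0048544, giving 1−D = 0.7405976.
Difference = |0.8160973 − 0.7405976| = 0.0754997, i.e. 0.0755 to 4 decimal places.

0.0755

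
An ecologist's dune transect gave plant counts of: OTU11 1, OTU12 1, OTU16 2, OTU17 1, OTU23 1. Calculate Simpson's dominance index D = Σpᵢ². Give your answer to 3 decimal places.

Total N = 1+1+2+1+1 = 6, so the proportions are 0.16667, 0.16667, 0.33333, 0.16667, 0.16667 (working shown to 5 dp, full precision carried).
D = 0.16667² + 0.16667² + 0.33333² + 0.16667² + 0.16667² = 0.02778 + 0.02778 + 0.11111 + 0.02778 + 0.02778 = 0.22222.
To 3 decimal places, D = 0.222.

0.222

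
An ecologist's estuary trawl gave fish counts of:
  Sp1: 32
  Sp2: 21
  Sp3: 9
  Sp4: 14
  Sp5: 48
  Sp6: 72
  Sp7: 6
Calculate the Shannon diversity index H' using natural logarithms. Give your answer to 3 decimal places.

Total N = 32+21+9+14+48+72+6 = 202, so the proportions are 0.15842, 0.10396, 0.04455, 0.06931, 0.23762, 0.35644, 0.0297 (working shown to 5 dp, full precision carried).
Each pᵢ ln pᵢ term: 0.15842×(-1.84253)=-0.29189, 0.10396×(-2.26375)=-0.23534, 0.04455×(-3.11104)=-0.13861, 0.06931×(-2.66921)=-0.18499, 0.23762×(-1.43707)=-0.34148, 0.35644×(-1.03160)=-0.36770, 0.0297×(-3.51651)=-0.10445.
Sum = -1.66446, so H' = 1.664.

1.664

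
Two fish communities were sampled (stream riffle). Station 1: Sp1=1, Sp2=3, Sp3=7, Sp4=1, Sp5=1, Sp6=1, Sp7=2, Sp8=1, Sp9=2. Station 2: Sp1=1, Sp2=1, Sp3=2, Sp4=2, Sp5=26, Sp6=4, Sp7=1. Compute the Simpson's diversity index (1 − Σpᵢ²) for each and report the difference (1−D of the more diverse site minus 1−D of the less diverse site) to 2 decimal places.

Station 1: N=19, proportions 0.0526, 0.1579, 0.3684, 0.0526, 0.0526, 0.0526, 0.1053, 0.0526, 0.1053, giving 1−D = 0.8033 (working shown to 4 dp, full precision carried).
Station 2: N=37, proportions 0.027, 0.027, 0.0541, 0.0541, 0.7027, 0.1081, 0.027, giving 1−D = 0.4865.
Difference = |0.8033 − 0.4865| = 0.3168, i.e. 0.32 to 2 decimal places.

0.32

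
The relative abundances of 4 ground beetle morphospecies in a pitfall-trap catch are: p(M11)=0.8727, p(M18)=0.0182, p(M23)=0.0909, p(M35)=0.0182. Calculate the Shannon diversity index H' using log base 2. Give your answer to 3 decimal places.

0.696

Each pᵢ log₂ pᵢ term (working shown to 5 dp, full precision carried): 0.8727×(-0.19644)=-0.17144, 0.0182×(-5.77992)=-0.10519, 0.0909×(-3.45958)=-0.31448, 0.0182×(-5.77992)=-0.10519.
Sum = -0.69630, so H' = 0.696.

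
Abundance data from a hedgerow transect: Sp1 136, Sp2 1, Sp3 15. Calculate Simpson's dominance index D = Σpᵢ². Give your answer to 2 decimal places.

Total N = 136+1+15 = 152, so the proportions are 0.8947, 0.0066, 0.0987 (working shown to 4 dp, full precision carried).
D = 0.8947² + 0.0066² + 0.0987² = 0.8006 + 0.0000 + 0.0097 = 0.8103.
To 2 decimal places, D = 0.81.

0.81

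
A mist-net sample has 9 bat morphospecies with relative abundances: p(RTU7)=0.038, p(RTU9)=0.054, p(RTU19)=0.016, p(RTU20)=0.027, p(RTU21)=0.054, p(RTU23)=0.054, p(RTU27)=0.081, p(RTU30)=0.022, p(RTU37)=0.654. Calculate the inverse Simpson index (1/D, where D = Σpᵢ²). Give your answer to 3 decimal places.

D = 0.038² + 0.054² + 0.016² + 0.027² + 0.054² + 0.054² + 0.081² + 0.022² + 0.654² = 0.001444 + 0.002916 + 0.000256 + 0.000729 + 0.002916 + 0.002916 + 0.006561 + 0.000484 + 0.427716 = 0.445938 (working shown to 6 dp, full precision carried).
So 1/D = 2.24246, i.e. 2.242 to 3 decimal places.

2.242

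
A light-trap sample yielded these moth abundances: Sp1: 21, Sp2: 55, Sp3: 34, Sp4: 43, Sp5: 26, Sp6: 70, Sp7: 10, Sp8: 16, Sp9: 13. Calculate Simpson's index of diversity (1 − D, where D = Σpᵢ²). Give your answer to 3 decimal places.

0.848

Total N = 21+55+34+43+26+70+10+16+13 = 288, so the proportions are 0.07292, 0.19097, 0.11806, 0.14931, 0.09028, 0.24306, 0.03472, 0.05556, 0.04514 (working shown to 5 dp, full precision carried).
D = 0.07292² + 0.19097² + 0.11806² + 0.14931² + 0.09028² + 0.24306² + 0.03472² + 0.05556² + 0.04514² = 0.00532 + 0.03647 + 0.01394 + 0.02229 + 0.00815 + 0.05908 + 0.00121 + 0.00309 + 0.00204 = 0.15157.
So 1 − D = 0.84843, i.e. 0.848 to 3 decimal places.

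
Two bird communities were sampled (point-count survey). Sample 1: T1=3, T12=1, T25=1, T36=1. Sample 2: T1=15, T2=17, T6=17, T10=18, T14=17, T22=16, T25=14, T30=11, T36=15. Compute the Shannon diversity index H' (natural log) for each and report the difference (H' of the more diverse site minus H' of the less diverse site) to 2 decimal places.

Sample 1: N=6, proportions 0.5, 0.16667, 0.16667, 0.16667, giving H' = 1.24245 (working shown to 5 dp, full precision carried).
Sample 2: N=140, proportions 0.10714, 0.12143, 0.12143, 0.12857, 0.12143, 0.11429, 0.1, 0.07857, 0.10714, giving H' = 2.18845.
Difference = |1.24245 − 2.18845| = 0.94600, i.e. 0.95 to 2 decimal places.

0.95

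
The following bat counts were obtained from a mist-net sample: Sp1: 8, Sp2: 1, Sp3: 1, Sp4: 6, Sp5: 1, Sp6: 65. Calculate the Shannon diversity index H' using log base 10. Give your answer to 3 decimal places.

Total N = 8+1+1+6+1+65 = 82, so the proportions are 0.09756, 0.0122, 0.0122, 0.07317, 0.0122, 0.79268 (working shown to 5 dp, full precision carried).
Each pᵢ log₁₀ pᵢ term: 0.09756×(-1.01072)=-0.09861, 0.0122×(-1.91381)=-0.02334, 0.0122×(-1.91381)=-0.02334, 0.07317×(-1.13566)=-0.08310, 0.0122×(-1.91381)=-0.02334, 0.79268×(-0.10090)=-0.07998.
Sum = -0.33170, so H' = 0.332.

0.332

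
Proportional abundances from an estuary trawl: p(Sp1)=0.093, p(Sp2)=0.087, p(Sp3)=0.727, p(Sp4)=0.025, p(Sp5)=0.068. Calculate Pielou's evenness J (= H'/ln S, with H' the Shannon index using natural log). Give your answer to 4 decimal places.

H' = −Σ pᵢ ln pᵢ = −((-0.220889) + (-0.212441) + (-0.231789) + (-0.092222) + (-0.182801)) = 0.940142 (working shown to 6 dp, full precision carried).
With S = 5 species, ln S = 1.609438, so J = 0.940142/1.609438 = 0.584143, i.e. 0.5841 to 4 decimal places.

0.5841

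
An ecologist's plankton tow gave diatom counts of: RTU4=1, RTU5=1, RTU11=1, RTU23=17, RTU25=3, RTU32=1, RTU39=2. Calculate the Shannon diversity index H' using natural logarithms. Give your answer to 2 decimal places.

1.23

Total N = 1+1+1+17+3+1+2 = 26, so the proportions are 0.0385, 0.0385, 0.0385, 0.6538, 0.1154, 0.0385, 0.0769 (working shown to 4 dp, full precision carried).
Each pᵢ ln pᵢ term: 0.0385×(-3.2581)=-0.1253, 0.0385×(-3.2581)=-0.1253, 0.0385×(-3.2581)=-0.1253, 0.6538×(-0.4249)=-0.2778, 0.1154×(-2.1595)=-0.2492, 0.0385×(-3.2581)=-0.1253, 0.0769×(-2.5649)=-0.1973.
Sum = -1.2255, so H' = 1.23.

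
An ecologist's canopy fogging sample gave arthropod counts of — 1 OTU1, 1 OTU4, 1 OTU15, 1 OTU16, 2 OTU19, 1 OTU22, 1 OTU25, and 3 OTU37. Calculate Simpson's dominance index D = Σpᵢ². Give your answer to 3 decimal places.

Total N = 1+1+1+1+2+1+1+3 = 11, so the proportions are 0.09091, 0.09091, 0.09091, 0.09091, 0.18182, 0.09091, 0.09091, 0.27273 (working shown to 5 dp, full precision carried).
D = 0.09091² + 0.09091² + 0.09091² + 0.09091² + 0.18182² + 0.09091² + 0.09091² + 0.27273² = 0.00826 + 0.00826 + 0.00826 + 0.00826 + 0.03306 + 0.00826 + 0.00826 + 0.07438 = 0.15702.
To 3 decimal places, D = 0.157.

0.157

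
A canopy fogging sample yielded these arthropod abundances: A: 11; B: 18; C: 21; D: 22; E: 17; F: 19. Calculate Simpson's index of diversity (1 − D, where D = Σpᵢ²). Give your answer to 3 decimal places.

0.827

Total N = 11+18+21+22+17+19 = 108, so the proportions are 0.10185, 0.16667, 0.19444, 0.2037, 0.15741, 0.17593 (working shown to 5 dp, full precision carried).
D = 0.10185² + 0.16667² + 0.19444² + 0.2037² + 0.15741² + 0.17593² = 0.01037 + 0.02778 + 0.03781 + 0.04150 + 0.02478 + 0.03095 = 0.17318.
So 1 − D = 0.82682, i.e. 0.827 to 3 decimal places.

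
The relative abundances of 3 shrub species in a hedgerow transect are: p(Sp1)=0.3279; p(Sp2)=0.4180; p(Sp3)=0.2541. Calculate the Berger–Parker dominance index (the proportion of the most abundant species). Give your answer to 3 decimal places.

0.418

The largest proportion is 0.418, i.e. d = 0.418 to 3 decimal places.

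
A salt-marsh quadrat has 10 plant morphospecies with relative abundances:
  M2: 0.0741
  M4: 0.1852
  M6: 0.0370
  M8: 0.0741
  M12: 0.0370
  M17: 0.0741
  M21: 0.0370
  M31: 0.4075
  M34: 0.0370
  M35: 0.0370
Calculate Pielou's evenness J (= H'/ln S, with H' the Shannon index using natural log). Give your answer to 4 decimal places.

H' = −Σ pᵢ ln pᵢ = −((-0.192833) + (-0.312306) + (-0.121983) + (-0.192833) + (-0.121983) + (-0.192833) + (-0.121983) + (-0.365819) + (-0.121983) + (-0.121983)) = 1.866540 (working shown to 6 dp, full precision carried).
With S = 10 species, ln S = 2.302585, so J = 1.866540/2.302585 = 0.810628, i.e. 0.8106 to 4 decimal places.

0.8106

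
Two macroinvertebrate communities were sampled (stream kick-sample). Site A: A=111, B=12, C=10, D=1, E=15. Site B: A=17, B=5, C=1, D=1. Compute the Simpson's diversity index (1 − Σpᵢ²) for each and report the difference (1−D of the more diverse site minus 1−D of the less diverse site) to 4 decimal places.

0.0275

Site A: N=149, proportions 0.744966, 0.080537, 0.067114, 0.006711, 0.100671, giving 1−D = 0.423855 (working shown to 6 dp, full precision carried).
Site B: N=24, proportions 0.708333, 0.208333, 0.041667, 0.041667, giving 1−D = 0.451389.
Difference = |0.423855 − 0.451389| = 0.027534, i.e. 0.0275 to 4 decimal places.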